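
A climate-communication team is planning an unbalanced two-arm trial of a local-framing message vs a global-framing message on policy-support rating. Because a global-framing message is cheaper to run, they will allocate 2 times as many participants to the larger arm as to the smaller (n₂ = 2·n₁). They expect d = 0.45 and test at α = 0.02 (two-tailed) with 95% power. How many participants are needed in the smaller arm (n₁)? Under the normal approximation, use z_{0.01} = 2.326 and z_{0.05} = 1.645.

n₁ = 117

With allocation ratio k = n₂/n₁ = 2, Var(x̄₁−x̄₂) = σ²(1/n₁ + 1/(k·n₁)) = σ²·(k+1)/(k·n₁).
So n₁ = (1 + 1/k)·((z_{α/2} + z_β)/d)² = 1.500 × (3.971/0.45)².
n₁ = 1.500 × 77.87 = 116.8.
Round up: n₁ = 117, giving n₂ = 2 × 117 = 234.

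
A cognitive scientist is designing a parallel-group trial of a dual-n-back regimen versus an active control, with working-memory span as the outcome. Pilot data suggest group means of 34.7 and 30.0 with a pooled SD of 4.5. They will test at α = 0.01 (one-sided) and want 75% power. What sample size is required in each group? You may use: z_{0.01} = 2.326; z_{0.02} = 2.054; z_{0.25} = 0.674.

Cohen's d = |M₁ − M₂| / SD_pooled = |34.7 − 30.0| / 4.5 = 4.7 / 4.5 = 1.044.
For two independent groups with equal n: n = 2·((z_{α} + z_β) / d)².
z_{α} + z_β = 2.326 + 0.674 = 3.000.
n = 2 × (3.000 / 1.044)² = 2 × 2.874² = 2 × 8.26 = 16.5.
Round up to the next whole participant.

n = 17 per group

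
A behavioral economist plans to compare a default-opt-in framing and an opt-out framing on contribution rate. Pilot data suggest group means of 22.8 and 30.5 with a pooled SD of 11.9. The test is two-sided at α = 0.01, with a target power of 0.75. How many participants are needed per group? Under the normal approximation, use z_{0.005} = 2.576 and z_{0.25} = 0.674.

n = 51 per group

Cohen's d = |M₁ − M₂| / SD_pooled = |22.8 − 30.5| / 11.9 = 7.7 / 11.9 = 0.647.
For two independent groups with equal n: n = 2·((z_{α/2} + z_β) / d)².
z_{α/2} + z_β = 2.576 + 0.674 = 3.250.
n = 2 × (3.250 / 0.647)² = 2 × 5.023² = 2 × 25.23 = 50.5.
Round up to the next whole participant.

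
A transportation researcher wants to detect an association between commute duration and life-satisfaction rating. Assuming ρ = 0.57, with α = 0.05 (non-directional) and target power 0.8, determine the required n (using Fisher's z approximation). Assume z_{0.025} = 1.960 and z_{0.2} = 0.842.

Fisher's z: C = ½·ln((1+r)/(1−r)) = ½·ln(3.6512) = 0.6475.
n = ((z_{α/2} + z_β)/C)² + 3.
(1.960 + 0.842) / 0.6475 = 2.802 / 0.6475 = 4.327.
n = 4.327² + 3 = 18.73 + 3 = 21.7.
Round up.

n = 22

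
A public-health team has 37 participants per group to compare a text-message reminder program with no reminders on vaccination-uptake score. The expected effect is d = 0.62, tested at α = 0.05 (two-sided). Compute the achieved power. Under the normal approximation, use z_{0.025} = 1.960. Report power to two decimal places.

power ≈ 0.76

For two equal groups, power = Φ(d·√(n/2) − z_{α/2}).
d·√(n/2) = 0.62 × √(37/2) = 0.62 × 4.301 = 2.667.
z_β = 2.667 − 1.960 = 0.707.
Power = Φ(0.707) = 0.760.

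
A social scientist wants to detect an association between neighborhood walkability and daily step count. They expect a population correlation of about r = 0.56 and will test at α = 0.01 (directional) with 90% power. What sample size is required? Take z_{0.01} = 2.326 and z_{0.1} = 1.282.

n = 36

Fisher's z: C = ½·ln((1+r)/(1−r)) = ½·ln(3.5455) = 0.6328.
n = ((z_{α} + z_β)/C)² + 3.
(2.326 + 1.282) / 0.6328 = 3.608 / 0.6328 = 5.702.
n = 5.702² + 3 = 32.51 + 3 = 35.5.
Round up.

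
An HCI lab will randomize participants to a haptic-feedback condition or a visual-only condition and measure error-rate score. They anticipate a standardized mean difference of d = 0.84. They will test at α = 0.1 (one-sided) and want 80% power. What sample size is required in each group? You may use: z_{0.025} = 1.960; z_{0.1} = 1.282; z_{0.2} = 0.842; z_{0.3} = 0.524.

For two independent groups with equal n: n = 2·((z_{α} + z_β) / d)².
z_{α} + z_β = 1.282 + 0.842 = 2.124.
n = 2 × (2.124 / 0.84)² = 2 × 2.529² = 2 × 6.39 = 12.8.
Round up to the next whole participant.

n = 13 per group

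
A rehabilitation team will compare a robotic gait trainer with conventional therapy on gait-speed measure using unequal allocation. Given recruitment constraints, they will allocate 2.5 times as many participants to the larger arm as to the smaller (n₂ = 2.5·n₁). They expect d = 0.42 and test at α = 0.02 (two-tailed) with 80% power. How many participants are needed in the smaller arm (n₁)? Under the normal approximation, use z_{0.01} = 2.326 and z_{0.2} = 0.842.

n₁ = 80

With allocation ratio k = n₂/n₁ = 2.5, Var(x̄₁−x̄₂) = σ²(1/n₁ + 1/(k·n₁)) = σ²·(k+1)/(k·n₁).
So n₁ = (1 + 1/k)·((z_{α/2} + z_β)/d)² = 1.400 × (3.168/0.42)².
n₁ = 1.400 × 56.89 = 79.7.
Round up: n₁ = 80, giving n₂ = 2.5 × 80 = 200.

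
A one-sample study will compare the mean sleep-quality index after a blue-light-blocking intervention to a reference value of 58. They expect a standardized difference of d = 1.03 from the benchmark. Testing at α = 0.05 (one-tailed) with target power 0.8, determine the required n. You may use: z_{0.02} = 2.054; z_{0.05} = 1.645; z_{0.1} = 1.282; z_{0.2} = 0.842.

n = 6

For a one-sample test: n = ((z_{α} + z_β) / d)².
z_{α} + z_β = 1.645 + 0.842 = 2.487.
n = (2.487 / 1.03)² = 2.415² = 5.83.
Round up.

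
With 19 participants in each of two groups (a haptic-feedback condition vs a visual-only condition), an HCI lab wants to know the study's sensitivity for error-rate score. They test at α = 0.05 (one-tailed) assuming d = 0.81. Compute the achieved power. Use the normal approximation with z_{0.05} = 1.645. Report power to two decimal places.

For two equal groups, power = Φ(d·√(n/2) − z_{α}).
d·√(n/2) = 0.81 × √(19/2) = 0.81 × 3.082 = 2.497.
z_β = 2.497 − 1.645 = 0.852.
Power = Φ(0.852) = 0.803.

power ≈ 0.80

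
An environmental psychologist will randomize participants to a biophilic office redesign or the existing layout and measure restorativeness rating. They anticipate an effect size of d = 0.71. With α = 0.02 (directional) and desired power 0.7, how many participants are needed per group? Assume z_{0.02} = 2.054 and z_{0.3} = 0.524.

For two independent groups with equal n: n = 2·((z_{α} + z_β) / d)².
z_{α} + z_β = 2.054 + 0.524 = 2.578.
n = 2 × (2.578 / 0.71)² = 2 × 3.631² = 2 × 13.18 = 26.4.
Round up to the next whole participant.

n = 27 per group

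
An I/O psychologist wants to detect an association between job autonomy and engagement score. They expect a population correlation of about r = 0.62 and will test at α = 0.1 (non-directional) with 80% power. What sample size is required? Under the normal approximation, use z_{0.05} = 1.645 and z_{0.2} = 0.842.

Fisher's z: C = ½·ln((1+r)/(1−r)) = ½·ln(4.2632) = 0.7250.
n = ((z_{α/2} + z_β)/C)² + 3.
(1.645 + 0.842) / 0.7250 = 2.487 / 0.7250 = 3.430.
n = 3.430² + 3 = 11.77 + 3 = 14.8.
Round up.

n = 15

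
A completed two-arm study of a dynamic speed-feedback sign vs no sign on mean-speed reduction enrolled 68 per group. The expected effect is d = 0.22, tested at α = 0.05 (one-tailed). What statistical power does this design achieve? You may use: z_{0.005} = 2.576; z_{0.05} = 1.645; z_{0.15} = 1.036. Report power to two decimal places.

power ≈ 0.36

For two equal groups, power = Φ(d·√(n/2) − z_{α}).
d·√(n/2) = 0.22 × √(68/2) = 0.22 × 5.831 = 1.283.
z_β = 1.283 − 1.645 = -0.362.
Power = Φ(-0.362) = 0.359.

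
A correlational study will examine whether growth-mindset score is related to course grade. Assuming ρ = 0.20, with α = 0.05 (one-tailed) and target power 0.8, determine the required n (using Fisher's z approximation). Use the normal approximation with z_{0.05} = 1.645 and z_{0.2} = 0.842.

n = 154

Fisher's z: C = ½·ln((1+r)/(1−r)) = ½·ln(1.5000) = 0.2027.
n = ((z_{α} + z_β)/C)² + 3.
(1.645 + 0.842) / 0.2027 = 2.487 / 0.2027 = 12.269.
n = 12.269² + 3 = 150.54 + 3 = 153.5.
Round up.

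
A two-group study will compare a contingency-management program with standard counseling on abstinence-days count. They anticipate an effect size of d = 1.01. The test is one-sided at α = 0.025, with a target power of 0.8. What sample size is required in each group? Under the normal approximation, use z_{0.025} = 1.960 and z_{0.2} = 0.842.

For two independent groups with equal n: n = 2·((z_{α} + z_β) / d)².
z_{α} + z_β = 1.960 + 0.842 = 2.802.
n = 2 × (2.802 / 1.01)² = 2 × 2.774² = 2 × 7.70 = 15.4.
Round up to the next whole participant.

n = 16 per group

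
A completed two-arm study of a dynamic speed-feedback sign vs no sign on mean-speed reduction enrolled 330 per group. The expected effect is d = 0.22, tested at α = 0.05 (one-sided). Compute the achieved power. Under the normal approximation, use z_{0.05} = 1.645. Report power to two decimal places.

power ≈ 0.88

For two equal groups, power = Φ(d·√(n/2) − z_{α}).
d·√(n/2) = 0.22 × √(330/2) = 0.22 × 12.845 = 2.826.
z_β = 2.826 − 1.645 = 1.181.
Power = Φ(1.181) = 0.881.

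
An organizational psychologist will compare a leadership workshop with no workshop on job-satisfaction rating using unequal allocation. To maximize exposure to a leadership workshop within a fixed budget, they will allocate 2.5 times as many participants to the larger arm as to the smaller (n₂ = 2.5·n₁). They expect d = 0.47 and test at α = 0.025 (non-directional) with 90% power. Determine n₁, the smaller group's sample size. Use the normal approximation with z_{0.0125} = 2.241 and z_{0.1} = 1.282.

n₁ = 79

With allocation ratio k = n₂/n₁ = 2.5, Var(x̄₁−x̄₂) = σ²(1/n₁ + 1/(k·n₁)) = σ²·(k+1)/(k·n₁).
So n₁ = (1 + 1/k)·((z_{α/2} + z_β)/d)² = 1.400 × (3.523/0.47)².
n₁ = 1.400 × 56.19 = 78.7.
Round up: n₁ = 79, giving n₂ = ⌈2.5 × 79⌉ = ⌈197.5⌉ = 198.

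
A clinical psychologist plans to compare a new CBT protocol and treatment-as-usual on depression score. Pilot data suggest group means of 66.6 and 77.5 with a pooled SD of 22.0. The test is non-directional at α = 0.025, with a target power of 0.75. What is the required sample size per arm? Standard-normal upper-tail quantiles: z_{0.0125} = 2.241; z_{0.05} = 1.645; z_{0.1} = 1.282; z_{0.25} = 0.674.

Cohen's d = |M₁ − M₂| / SD_pooled = |66.6 − 77.5| / 22.0 = 10.9 / 22.0 = 0.495.
For two independent groups with equal n: n = 2·((z_{α/2} + z_β) / d)².
z_{α/2} + z_β = 2.241 + 0.674 = 2.915.
n = 2 × (2.915 / 0.495)² = 2 × 5.889² = 2 × 34.68 = 69.4.
Round up to the next whole participant.

n = 70 per group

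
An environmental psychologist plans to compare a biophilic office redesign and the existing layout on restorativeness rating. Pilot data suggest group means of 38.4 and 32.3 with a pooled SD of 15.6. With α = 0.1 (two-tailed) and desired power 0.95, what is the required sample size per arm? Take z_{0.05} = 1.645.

Cohen's d = |M₁ − M₂| / SD_pooled = |38.4 − 32.3| / 15.6 = 6.1 / 15.6 = 0.391.
For two independent groups with equal n: n = 2·((z_{α/2} + z_β) / d)².
z_{α/2} + z_β = 1.645 + 1.645 = 3.290.
n = 2 × (3.290 / 0.391)² = 2 × 8.414² = 2 × 70.80 = 141.6.
Round up to the next whole participant.

n = 142 per group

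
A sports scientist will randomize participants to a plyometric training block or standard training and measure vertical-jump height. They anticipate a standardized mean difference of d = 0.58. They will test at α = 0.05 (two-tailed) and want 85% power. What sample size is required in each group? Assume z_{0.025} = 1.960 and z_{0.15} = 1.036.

n = 54 per group

For two independent groups with equal n: n = 2·((z_{α/2} + z_β) / d)².
z_{α/2} + z_β = 1.960 + 1.036 = 2.996.
n = 2 × (2.996 / 0.58)² = 2 × 5.166² = 2 × 26.68 = 53.4.
Round up to the next whole participant.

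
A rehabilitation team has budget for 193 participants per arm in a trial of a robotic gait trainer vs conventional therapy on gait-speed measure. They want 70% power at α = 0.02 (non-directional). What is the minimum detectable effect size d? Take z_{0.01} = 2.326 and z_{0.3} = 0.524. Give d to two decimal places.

d_min ≈ 0.29

For two independent groups of n = 193 each: d_min = (z_{α/2} + z_β)·√(2/n).
z-sum = 2.326 + 0.524 = 2.850.
d_min = 2.850 × √(2/193) = 2.850 × 0.1018 = 0.290.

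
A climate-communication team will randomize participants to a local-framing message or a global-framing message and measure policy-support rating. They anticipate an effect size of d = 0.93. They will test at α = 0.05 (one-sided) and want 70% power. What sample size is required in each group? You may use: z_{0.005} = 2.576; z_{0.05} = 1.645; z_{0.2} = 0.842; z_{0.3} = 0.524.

For two independent groups with equal n: n = 2·((z_{α} + z_β) / d)².
z_{α} + z_β = 1.645 + 0.524 = 2.169.
n = 2 × (2.169 / 0.93)² = 2 × 2.332² = 2 × 5.44 = 10.9.
Round up to the next whole participant.

n = 11 per group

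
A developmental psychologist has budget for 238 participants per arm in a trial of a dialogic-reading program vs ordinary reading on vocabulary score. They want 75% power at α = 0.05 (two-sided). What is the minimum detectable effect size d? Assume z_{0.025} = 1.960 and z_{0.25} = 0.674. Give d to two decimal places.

For two independent groups of n = 238 each: d_min = (z_{α/2} + z_β)·√(2/n).
z-sum = 1.960 + 0.674 = 2.634.
d_min = 2.634 × √(2/238) = 2.634 × 0.0917 = 0.241.

d_min ≈ 0.24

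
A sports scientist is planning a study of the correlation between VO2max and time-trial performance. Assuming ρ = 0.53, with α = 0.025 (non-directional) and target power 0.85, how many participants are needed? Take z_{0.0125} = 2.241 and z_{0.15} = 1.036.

Fisher's z: C = ½·ln((1+r)/(1−r)) = ½·ln(3.2553) = 0.5901.
n = ((z_{α/2} + z_β)/C)² + 3.
(2.241 + 1.036) / 0.5901 = 3.277 / 0.5901 = 5.553.
n = 5.553² + 3 = 30.84 + 3 = 33.8.
Round up.

n = 34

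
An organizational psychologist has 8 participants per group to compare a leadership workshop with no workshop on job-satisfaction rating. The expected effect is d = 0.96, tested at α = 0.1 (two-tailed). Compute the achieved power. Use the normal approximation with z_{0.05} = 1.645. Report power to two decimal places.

For two equal groups, power = Φ(d·√(n/2) − z_{α/2}).
d·√(n/2) = 0.96 × √(8/2) = 0.96 × 2.000 = 1.920.
z_β = 1.920 − 1.645 = 0.275.
Power = Φ(0.275) = 0.608.

power ≈ 0.61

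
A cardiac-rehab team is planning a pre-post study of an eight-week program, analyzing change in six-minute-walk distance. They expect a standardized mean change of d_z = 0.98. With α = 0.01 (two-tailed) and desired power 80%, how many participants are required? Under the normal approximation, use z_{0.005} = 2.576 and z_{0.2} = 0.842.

For a paired (one-sample on differences) test: n = ((z_{α/2} + z_β) / d)².
z_{α/2} + z_β = 2.576 + 0.842 = 3.418.
n = (3.418 / 0.98)² = 3.488² = 12.16.
Round up.

n = 13 pairs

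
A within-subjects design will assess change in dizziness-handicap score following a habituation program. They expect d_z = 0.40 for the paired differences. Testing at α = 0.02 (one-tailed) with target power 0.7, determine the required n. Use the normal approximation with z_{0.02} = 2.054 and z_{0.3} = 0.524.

n = 42 pairs

For a paired (one-sample on differences) test: n = ((z_{α} + z_β) / d)².
z_{α} + z_β = 2.054 + 0.524 = 2.578.
n = (2.578 / 0.40)² = 6.445² = 41.54.
Round up.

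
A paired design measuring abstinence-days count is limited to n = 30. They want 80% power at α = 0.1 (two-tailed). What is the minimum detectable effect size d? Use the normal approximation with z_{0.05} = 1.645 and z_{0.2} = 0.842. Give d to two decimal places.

For a single sample (or paired design) of n = 30: d_min = (z_{α/2} + z_β)/√n.
z-sum = 1.645 + 0.842 = 2.487.
d_min = 2.487 / √30 = 2.487 / 5.477 = 0.454.

d_min ≈ 0.45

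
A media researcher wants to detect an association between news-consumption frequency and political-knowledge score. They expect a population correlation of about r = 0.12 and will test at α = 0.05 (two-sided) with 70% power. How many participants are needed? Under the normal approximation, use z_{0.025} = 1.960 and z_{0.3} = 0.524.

Fisher's z: C = ½·ln((1+r)/(1−r)) = ½·ln(1.2727) = 0.1206.
n = ((z_{α/2} + z_β)/C)² + 3.
(1.960 + 0.524) / 0.1206 = 2.484 / 0.1206 = 20.597.
n = 20.597² + 3 = 424.24 + 3 = 427.2.
Round up.

n = 428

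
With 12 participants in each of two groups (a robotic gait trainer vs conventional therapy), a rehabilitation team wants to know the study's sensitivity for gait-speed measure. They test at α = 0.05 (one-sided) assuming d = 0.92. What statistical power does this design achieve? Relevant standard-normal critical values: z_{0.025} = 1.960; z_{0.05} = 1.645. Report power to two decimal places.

power ≈ 0.73

For two equal groups, power = Φ(d·√(n/2) − z_{α}).
d·√(n/2) = 0.92 × √(12/2) = 0.92 × 2.449 = 2.254.
z_β = 2.254 − 1.645 = 0.609.
Power = Φ(0.609) = 0.729.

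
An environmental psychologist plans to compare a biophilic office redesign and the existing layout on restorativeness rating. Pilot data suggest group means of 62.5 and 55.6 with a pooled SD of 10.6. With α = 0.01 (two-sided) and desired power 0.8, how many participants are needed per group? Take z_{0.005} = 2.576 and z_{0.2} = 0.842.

Cohen's d = |M₁ − M₂| / SD_pooled = |62.5 − 55.6| / 10.6 = 6.9 / 10.6 = 0.651.
For two independent groups with equal n: n = 2·((z_{α/2} + z_β) / d)².
z_{α/2} + z_β = 2.576 + 0.842 = 3.418.
n = 2 × (3.418 / 0.651)² = 2 × 5.250² = 2 × 27.57 = 55.1.
Round up to the next whole participant.

n = 56 per group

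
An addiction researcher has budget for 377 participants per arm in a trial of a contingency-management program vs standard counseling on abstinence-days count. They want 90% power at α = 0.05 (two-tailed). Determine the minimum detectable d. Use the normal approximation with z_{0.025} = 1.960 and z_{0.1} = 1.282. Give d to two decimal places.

For two independent groups of n = 377 each: d_min = (z_{α/2} + z_β)·√(2/n).
z-sum = 1.960 + 1.282 = 3.242.
d_min = 3.242 × √(2/377) = 3.242 × 0.0728 = 0.236.

d_min ≈ 0.24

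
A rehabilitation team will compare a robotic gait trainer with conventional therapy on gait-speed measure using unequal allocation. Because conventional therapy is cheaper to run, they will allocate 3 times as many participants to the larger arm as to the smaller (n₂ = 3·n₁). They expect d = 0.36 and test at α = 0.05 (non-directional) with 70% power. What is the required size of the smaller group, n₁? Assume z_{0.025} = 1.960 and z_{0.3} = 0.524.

n₁ = 64

With allocation ratio k = n₂/n₁ = 3, Var(x̄₁−x̄₂) = σ²(1/n₁ + 1/(k·n₁)) = σ²·(k+1)/(k·n₁).
So n₁ = (1 + 1/k)·((z_{α/2} + z_β)/d)² = 1.333 × (2.484/0.36)².
n₁ = 1.333 × 47.61 = 63.5.
Round up: n₁ = 64, giving n₂ = 3 × 64 = 192.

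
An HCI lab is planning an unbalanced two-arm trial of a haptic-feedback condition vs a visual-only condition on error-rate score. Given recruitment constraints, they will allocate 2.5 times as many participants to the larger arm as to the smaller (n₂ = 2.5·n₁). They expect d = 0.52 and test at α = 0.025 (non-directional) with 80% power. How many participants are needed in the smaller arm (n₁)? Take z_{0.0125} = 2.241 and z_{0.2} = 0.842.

With allocation ratio k = n₂/n₁ = 2.5, Var(x̄₁−x̄₂) = σ²(1/n₁ + 1/(k·n₁)) = σ²·(k+1)/(k·n₁).
So n₁ = (1 + 1/k)·((z_{α/2} + z_β)/d)² = 1.400 × (3.083/0.52)².
n₁ = 1.400 × 35.15 = 49.2.
Round up: n₁ = 50, giving n₂ = 2.5 × 50 = 125.

n₁ = 50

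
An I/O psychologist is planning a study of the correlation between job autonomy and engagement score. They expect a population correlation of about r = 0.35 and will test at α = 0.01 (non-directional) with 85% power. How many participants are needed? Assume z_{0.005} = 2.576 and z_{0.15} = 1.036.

n = 101

Fisher's z: C = ½·ln((1+r)/(1−r)) = ½·ln(2.0769) = 0.3654.
n = ((z_{α/2} + z_β)/C)² + 3.
(2.576 + 1.036) / 0.3654 = 3.612 / 0.3654 = 9.885.
n = 9.885² + 3 = 97.71 + 3 = 100.7.
Round up.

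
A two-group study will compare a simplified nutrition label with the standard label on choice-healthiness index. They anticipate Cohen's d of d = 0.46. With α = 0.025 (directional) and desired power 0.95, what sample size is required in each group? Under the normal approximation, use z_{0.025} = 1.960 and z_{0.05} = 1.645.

n = 123 per group

For two independent groups with equal n: n = 2·((z_{α} + z_β) / d)².
z_{α} + z_β = 1.960 + 1.645 = 3.605.
n = 2 × (3.605 / 0.46)² = 2 × 7.837² = 2 × 61.42 = 122.8.
Round up to the next whole participant.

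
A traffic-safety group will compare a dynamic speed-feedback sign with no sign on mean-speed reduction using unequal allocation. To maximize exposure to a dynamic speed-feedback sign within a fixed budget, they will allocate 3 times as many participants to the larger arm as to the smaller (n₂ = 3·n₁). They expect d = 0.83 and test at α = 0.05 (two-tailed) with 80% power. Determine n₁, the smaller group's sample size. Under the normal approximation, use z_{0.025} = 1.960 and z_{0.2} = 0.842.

n₁ = 16

With allocation ratio k = n₂/n₁ = 3, Var(x̄₁−x̄₂) = σ²(1/n₁ + 1/(k·n₁)) = σ²·(k+1)/(k·n₁).
So n₁ = (1 + 1/k)·((z_{α/2} + z_β)/d)² = 1.333 × (2.802/0.83)².
n₁ = 1.333 × 11.40 = 15.2.
Round up: n₁ = 16, giving n₂ = 3 × 16 = 48.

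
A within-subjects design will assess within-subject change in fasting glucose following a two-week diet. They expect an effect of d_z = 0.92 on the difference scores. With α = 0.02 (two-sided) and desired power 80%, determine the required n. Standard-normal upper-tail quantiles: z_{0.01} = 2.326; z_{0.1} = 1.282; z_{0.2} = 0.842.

For a paired (one-sample on differences) test: n = ((z_{α/2} + z_β) / d)².
z_{α/2} + z_β = 2.326 + 0.842 = 3.168.
n = (3.168 / 0.92)² = 3.443² = 11.86.
Round up.

n = 12 pairs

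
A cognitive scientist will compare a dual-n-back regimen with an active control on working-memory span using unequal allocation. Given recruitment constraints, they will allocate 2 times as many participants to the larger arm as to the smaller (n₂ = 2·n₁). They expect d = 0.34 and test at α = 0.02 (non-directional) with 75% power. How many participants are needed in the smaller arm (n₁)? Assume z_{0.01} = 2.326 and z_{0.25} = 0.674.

n₁ = 117

With allocation ratio k = n₂/n₁ = 2, Var(x̄₁−x̄₂) = σ²(1/n₁ + 1/(k·n₁)) = σ²·(k+1)/(k·n₁).
So n₁ = (1 + 1/k)·((z_{α/2} + z_β)/d)² = 1.500 × (3.000/0.34)².
n₁ = 1.500 × 77.85 = 116.8.
Round up: n₁ = 117, giving n₂ = 2 × 117 = 234.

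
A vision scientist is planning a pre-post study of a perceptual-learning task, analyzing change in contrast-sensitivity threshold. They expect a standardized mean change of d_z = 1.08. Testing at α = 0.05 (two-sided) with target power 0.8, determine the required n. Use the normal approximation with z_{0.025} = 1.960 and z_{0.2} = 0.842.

For a paired (one-sample on differences) test: n = ((z_{α/2} + z_β) / d)².
z_{α/2} + z_β = 1.960 + 0.842 = 2.802.
n = (2.802 / 1.08)² = 2.594² = 6.73.
Round up.

n = 7 pairs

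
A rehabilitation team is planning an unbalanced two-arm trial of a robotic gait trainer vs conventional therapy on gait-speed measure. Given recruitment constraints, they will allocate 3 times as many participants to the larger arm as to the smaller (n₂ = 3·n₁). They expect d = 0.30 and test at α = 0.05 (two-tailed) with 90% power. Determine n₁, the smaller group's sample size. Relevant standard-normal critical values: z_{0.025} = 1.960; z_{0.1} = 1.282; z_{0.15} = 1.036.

n₁ = 156

With allocation ratio k = n₂/n₁ = 3, Var(x̄₁−x̄₂) = σ²(1/n₁ + 1/(k·n₁)) = σ²·(k+1)/(k·n₁).
So n₁ = (1 + 1/k)·((z_{α/2} + z_β)/d)² = 1.333 × (3.242/0.30)².
n₁ = 1.333 × 116.78 = 155.7.
Round up: n₁ = 156, giving n₂ = 3 × 156 = 468.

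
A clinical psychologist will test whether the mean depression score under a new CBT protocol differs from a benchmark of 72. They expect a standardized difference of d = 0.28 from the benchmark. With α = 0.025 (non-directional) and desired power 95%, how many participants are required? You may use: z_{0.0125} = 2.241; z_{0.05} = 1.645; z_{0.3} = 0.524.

n = 193

For a one-sample test: n = ((z_{α/2} + z_β) / d)².
z_{α/2} + z_β = 2.241 + 1.645 = 3.886.
n = (3.886 / 0.28)² = 13.879² = 192.61.
Round up.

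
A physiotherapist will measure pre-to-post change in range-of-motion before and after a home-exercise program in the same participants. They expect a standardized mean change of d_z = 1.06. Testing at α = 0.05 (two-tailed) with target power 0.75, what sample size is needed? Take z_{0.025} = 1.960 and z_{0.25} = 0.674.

For a paired (one-sample on differences) test: n = ((z_{α/2} + z_β) / d)².
z_{α/2} + z_β = 1.960 + 0.674 = 2.634.
n = (2.634 / 1.06)² = 2.485² = 6.17.
Round up.

n = 7 pairs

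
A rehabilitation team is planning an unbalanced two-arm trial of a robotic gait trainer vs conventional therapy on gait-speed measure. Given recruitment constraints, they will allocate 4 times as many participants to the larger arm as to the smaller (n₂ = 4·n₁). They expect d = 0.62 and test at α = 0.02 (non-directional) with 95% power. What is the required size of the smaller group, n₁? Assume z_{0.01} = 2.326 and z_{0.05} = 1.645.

n₁ = 52

With allocation ratio k = n₂/n₁ = 4, Var(x̄₁−x̄₂) = σ²(1/n₁ + 1/(k·n₁)) = σ²·(k+1)/(k·n₁).
So n₁ = (1 + 1/k)·((z_{α/2} + z_β)/d)² = 1.250 × (3.971/0.62)².
n₁ = 1.250 × 41.02 = 51.3.
Round up: n₁ = 52, giving n₂ = 4 × 52 = 208.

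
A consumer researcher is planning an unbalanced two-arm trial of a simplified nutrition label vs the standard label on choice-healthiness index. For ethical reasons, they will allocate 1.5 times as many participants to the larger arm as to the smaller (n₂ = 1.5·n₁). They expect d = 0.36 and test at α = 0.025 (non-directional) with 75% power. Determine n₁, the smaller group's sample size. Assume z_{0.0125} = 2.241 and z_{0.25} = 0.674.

With allocation ratio k = n₂/n₁ = 1.5, Var(x̄₁−x̄₂) = σ²(1/n₁ + 1/(k·n₁)) = σ²·(k+1)/(k·n₁).
So n₁ = (1 + 1/k)·((z_{α/2} + z_β)/d)² = 1.667 × (2.915/0.36)².
n₁ = 1.667 × 65.57 = 109.3.
Round up: n₁ = 110, giving n₂ = 1.5 × 110 = 165.

n₁ = 110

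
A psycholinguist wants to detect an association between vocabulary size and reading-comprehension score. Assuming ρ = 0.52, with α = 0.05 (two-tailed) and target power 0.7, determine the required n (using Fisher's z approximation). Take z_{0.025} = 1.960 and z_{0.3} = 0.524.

Fisher's z: C = ½·ln((1+r)/(1−r)) = ½·ln(3.1667) = 0.5763.
n = ((z_{α/2} + z_β)/C)² + 3.
(1.960 + 0.524) / 0.5763 = 2.484 / 0.5763 = 4.310.
n = 4.310² + 3 = 18.58 + 3 = 21.6.
Round up.

n = 22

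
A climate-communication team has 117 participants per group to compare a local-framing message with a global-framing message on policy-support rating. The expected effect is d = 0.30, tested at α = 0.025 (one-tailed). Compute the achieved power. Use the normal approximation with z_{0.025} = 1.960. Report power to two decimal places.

power ≈ 0.63

For two equal groups, power = Φ(d·√(n/2) − z_{α}).
d·√(n/2) = 0.30 × √(117/2) = 0.30 × 7.649 = 2.295.
z_β = 2.295 − 1.960 = 0.335.
Power = Φ(0.335) = 0.631.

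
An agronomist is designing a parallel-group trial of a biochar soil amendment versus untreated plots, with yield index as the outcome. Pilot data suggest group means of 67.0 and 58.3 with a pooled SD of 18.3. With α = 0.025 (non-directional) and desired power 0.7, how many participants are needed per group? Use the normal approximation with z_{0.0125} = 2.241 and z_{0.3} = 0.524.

n = 68 per group

Cohen's d = |M₁ − M₂| / SD_pooled = |67.0 − 58.3| / 18.3 = 8.7 / 18.3 = 0.475.
For two independent groups with equal n: n = 2·((z_{α/2} + z_β) / d)².
z_{α/2} + z_β = 2.241 + 0.524 = 2.765.
n = 2 × (2.765 / 0.475)² = 2 × 5.821² = 2 × 33.88 = 67.8.
Round up to the next whole participant.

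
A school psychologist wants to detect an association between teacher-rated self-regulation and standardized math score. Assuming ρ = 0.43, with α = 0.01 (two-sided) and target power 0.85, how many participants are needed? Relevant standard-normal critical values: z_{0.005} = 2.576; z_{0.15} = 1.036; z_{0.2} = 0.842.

Fisher's z: C = ½·ln((1+r)/(1−r)) = ½·ln(2.5088) = 0.4599.
n = ((z_{α/2} + z_β)/C)² + 3.
(2.576 + 1.036) / 0.4599 = 3.612 / 0.4599 = 7.854.
n = 7.854² + 3 = 61.68 + 3 = 64.7.
Round up.

n = 65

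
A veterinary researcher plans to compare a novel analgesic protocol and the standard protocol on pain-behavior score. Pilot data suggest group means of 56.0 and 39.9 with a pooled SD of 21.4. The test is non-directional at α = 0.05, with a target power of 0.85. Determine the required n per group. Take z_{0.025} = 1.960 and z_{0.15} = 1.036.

n = 32 per group

Cohen's d = |M₁ − M₂| / SD_pooled = |56.0 − 39.9| / 21.4 = 16.1 / 21.4 = 0.752.
For two independent groups with equal n: n = 2·((z_{α/2} + z_β) / d)².
z_{α/2} + z_β = 1.960 + 1.036 = 2.996.
n = 2 × (2.996 / 0.752)² = 2 × 3.984² = 2 × 15.87 = 31.7.
Round up to the next whole participant.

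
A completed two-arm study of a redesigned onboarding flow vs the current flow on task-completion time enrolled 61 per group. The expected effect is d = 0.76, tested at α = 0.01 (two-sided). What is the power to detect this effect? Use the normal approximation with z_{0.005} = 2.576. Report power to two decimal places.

power ≈ 0.95

For two equal groups, power = Φ(d·√(n/2) − z_{α/2}).
d·√(n/2) = 0.76 × √(61/2) = 0.76 × 5.523 = 4.197.
z_β = 4.197 − 2.576 = 1.621.
Power = Φ(1.621) = 0.948.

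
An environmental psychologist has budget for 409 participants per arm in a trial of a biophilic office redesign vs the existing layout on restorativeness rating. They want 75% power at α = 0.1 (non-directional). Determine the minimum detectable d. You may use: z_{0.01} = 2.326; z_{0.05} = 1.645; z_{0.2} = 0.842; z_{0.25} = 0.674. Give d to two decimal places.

For two independent groups of n = 409 each: d_min = (z_{α/2} + z_β)·√(2/n).
z-sum = 1.645 + 0.674 = 2.319.
d_min = 2.319 × √(2/409) = 2.319 × 0.0699 = 0.162.

d_min ≈ 0.16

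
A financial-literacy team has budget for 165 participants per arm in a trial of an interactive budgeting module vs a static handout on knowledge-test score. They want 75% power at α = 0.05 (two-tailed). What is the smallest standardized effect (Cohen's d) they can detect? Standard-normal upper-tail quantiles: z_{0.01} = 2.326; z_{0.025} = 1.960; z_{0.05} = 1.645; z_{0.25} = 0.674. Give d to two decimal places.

d_min ≈ 0.29

For two independent groups of n = 165 each: d_min = (z_{α/2} + z_β)·√(2/n).
z-sum = 1.960 + 0.674 = 2.634.
d_min = 2.634 × √(2/165) = 2.634 × 0.1101 = 0.290.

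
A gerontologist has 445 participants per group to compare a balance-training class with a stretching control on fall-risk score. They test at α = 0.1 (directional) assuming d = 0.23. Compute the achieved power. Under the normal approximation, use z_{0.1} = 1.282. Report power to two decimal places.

For two equal groups, power = Φ(d·√(n/2) − z_{α}).
d·√(n/2) = 0.23 × √(445/2) = 0.23 × 14.916 = 3.431.
z_β = 3.431 − 1.282 = 2.149.
Power = Φ(2.149) = 0.984.

power ≈ 0.98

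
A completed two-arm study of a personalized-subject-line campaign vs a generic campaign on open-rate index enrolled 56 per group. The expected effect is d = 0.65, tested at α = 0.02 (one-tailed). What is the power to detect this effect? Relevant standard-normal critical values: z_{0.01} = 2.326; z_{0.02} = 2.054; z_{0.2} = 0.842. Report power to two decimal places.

For two equal groups, power = Φ(d·√(n/2) − z_{α}).
d·√(n/2) = 0.65 × √(56/2) = 0.65 × 5.292 = 3.439.
z_β = 3.439 − 2.054 = 1.385.
Power = Φ(1.385) = 0.917.

power ≈ 0.92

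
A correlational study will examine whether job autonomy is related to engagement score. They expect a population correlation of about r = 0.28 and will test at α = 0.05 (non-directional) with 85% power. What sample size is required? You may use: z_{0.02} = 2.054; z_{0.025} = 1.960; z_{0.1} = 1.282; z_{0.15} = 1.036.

Fisher's z: C = ½·ln((1+r)/(1−r)) = ½·ln(1.7778) = 0.2877.
n = ((z_{α/2} + z_β)/C)² + 3.
(1.960 + 1.036) / 0.2877 = 2.996 / 0.2877 = 10.414.
n = 10.414² + 3 = 108.44 + 3 = 111.4.
Round up.

n = 112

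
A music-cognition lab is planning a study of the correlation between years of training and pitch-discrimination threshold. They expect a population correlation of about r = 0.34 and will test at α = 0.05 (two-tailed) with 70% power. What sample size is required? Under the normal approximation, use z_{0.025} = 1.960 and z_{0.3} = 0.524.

n = 53

Fisher's z: C = ½·ln((1+r)/(1−r)) = ½·ln(2.0303) = 0.3541.
n = ((z_{α/2} + z_β)/C)² + 3.
(1.960 + 0.524) / 0.3541 = 2.484 / 0.3541 = 7.015.
n = 7.015² + 3 = 49.21 + 3 = 52.2.
Round up.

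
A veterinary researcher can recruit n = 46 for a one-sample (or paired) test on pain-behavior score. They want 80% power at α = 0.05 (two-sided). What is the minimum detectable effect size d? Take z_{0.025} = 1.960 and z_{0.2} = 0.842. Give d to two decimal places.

d_min ≈ 0.41

For a single sample (or paired design) of n = 46: d_min = (z_{α/2} + z_β)/√n.
z-sum = 1.960 + 0.842 = 2.802.
d_min = 2.802 / √46 = 2.802 / 6.782 = 0.413.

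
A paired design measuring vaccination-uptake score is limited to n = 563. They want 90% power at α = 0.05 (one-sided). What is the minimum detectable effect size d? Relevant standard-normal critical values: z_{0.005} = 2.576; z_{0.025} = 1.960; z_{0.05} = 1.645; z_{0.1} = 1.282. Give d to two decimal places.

For a single sample (or paired design) of n = 563: d_min = (z_{α} + z_β)/√n.
z-sum = 1.645 + 1.282 = 2.927.
d_min = 2.927 / √563 = 2.927 / 23.728 = 0.123.

d_min ≈ 0.12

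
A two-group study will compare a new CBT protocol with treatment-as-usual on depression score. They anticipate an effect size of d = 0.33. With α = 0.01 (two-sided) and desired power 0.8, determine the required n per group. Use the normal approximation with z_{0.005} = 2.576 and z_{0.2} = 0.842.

For two independent groups with equal n: n = 2·((z_{α/2} + z_β) / d)².
z_{α/2} + z_β = 2.576 + 0.842 = 3.418.
n = 2 × (3.418 / 0.33)² = 2 × 10.358² = 2 × 107.28 = 214.6.
Round up to the next whole participant.

n = 215 per group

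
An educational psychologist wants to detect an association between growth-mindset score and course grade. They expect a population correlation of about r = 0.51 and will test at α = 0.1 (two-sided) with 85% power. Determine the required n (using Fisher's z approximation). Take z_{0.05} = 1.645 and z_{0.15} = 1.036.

Fisher's z: C = ½·ln((1+r)/(1−r)) = ½·ln(3.0816) = 0.5627.
n = ((z_{α/2} + z_β)/C)² + 3.
(1.645 + 1.036) / 0.5627 = 2.681 / 0.5627 = 4.765.
n = 4.765² + 3 = 22.70 + 3 = 25.7.
Round up.

n = 26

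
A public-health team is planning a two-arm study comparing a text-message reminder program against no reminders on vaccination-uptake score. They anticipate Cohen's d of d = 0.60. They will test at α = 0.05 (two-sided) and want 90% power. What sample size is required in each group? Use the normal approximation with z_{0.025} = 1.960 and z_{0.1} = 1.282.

n = 59 per group

For two independent groups with equal n: n = 2·((z_{α/2} + z_β) / d)².
z_{α/2} + z_β = 1.960 + 1.282 = 3.242.
n = 2 × (3.242 / 0.60)² = 2 × 5.403² = 2 × 29.20 = 58.4.
Round up to the next whole participant.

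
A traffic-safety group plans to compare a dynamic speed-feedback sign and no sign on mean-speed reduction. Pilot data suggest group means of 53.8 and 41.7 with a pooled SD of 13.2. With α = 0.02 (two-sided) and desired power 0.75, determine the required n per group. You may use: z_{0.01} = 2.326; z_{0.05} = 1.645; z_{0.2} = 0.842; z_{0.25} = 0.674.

n = 22 per group

Cohen's d = |M₁ − M₂| / SD_pooled = |53.8 − 41.7| / 13.2 = 12.1 / 13.2 = 0.917.
For two independent groups with equal n: n = 2·((z_{α/2} + z_β) / d)².
z_{α/2} + z_β = 2.326 + 0.674 = 3.000.
n = 2 × (3.000 / 0.917)² = 2 × 3.272² = 2 × 10.70 = 21.4.
Round up to the next whole participant.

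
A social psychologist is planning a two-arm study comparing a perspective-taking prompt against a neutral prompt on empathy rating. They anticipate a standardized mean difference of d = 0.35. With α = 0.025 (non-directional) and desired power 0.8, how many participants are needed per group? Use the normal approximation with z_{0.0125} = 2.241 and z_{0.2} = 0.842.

For two independent groups with equal n: n = 2·((z_{α/2} + z_β) / d)².
z_{α/2} + z_β = 2.241 + 0.842 = 3.083.
n = 2 × (3.083 / 0.35)² = 2 × 8.809² = 2 × 77.59 = 155.2.
Round up to the next whole participant.

n = 156 per group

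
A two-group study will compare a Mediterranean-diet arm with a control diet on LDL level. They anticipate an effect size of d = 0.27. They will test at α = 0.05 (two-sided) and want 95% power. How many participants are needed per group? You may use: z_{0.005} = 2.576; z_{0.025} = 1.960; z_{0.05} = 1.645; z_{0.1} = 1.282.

n = 357 per group

For two independent groups with equal n: n = 2·((z_{α/2} + z_β) / d)².
z_{α/2} + z_β = 1.960 + 1.645 = 3.605.
n = 2 × (3.605 / 0.27)² = 2 × 13.352² = 2 × 178.27 = 356.5.
Round up to the next whole participant.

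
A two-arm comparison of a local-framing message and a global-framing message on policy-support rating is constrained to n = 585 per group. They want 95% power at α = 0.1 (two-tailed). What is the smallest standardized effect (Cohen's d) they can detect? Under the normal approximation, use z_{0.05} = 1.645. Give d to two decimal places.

For two independent groups of n = 585 each: d_min = (z_{α/2} + z_β)·√(2/n).
z-sum = 1.645 + 1.645 = 3.290.
d_min = 3.290 × √(2/585) = 3.290 × 0.0585 = 0.192.

d_min ≈ 0.19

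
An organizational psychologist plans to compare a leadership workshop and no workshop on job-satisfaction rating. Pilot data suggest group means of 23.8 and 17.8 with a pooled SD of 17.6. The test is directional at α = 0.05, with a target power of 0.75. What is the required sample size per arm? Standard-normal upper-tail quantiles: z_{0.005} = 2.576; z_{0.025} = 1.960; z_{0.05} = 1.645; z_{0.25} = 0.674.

Cohen's d = |M₁ − M₂| / SD_pooled = |23.8 − 17.8| / 17.6 = 6.0 / 17.6 = 0.341.
For two independent groups with equal n: n = 2·((z_{α} + z_β) / d)².
z_{α} + z_β = 1.645 + 0.674 = 2.319.
n = 2 × (2.319 / 0.341)² = 2 × 6.801² = 2 × 46.25 = 92.5.
Round up to the next whole participant.

n = 93 per group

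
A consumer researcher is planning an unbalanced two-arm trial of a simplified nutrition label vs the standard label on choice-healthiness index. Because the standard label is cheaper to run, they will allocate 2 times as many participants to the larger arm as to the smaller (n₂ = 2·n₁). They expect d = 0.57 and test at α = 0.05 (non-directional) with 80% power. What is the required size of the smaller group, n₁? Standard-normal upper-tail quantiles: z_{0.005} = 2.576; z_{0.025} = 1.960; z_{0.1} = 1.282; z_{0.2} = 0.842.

n₁ = 37

With allocation ratio k = n₂/n₁ = 2, Var(x̄₁−x̄₂) = σ²(1/n₁ + 1/(k·n₁)) = σ²·(k+1)/(k·n₁).
So n₁ = (1 + 1/k)·((z_{α/2} + z_β)/d)² = 1.500 × (2.802/0.57)².
n₁ = 1.500 × 24.16 = 36.2.
Round up: n₁ = 37, giving n₂ = 2 × 37 = 74.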